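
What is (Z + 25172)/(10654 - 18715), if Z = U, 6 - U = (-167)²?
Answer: 2711/8061 ≈ 0.33631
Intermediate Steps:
U = -27883 (U = 6 - 1*(-167)² = 6 - 1*27889 = 6 - 27889 = -27883)
Z = -27883
(Z + 25172)/(10654 - 18715) = (-27883 + 25172)/(10654 - 18715) = -2711/(-8061) = -2711*(-1/8061) = 2711/8061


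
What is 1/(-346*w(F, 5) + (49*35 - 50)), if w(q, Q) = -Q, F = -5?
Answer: 1/3395 ≈ 0.00029455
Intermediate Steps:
1/(-346*w(F, 5) + (49*35 - 50)) = 1/(-(-346)*5 + (49*35 - 50)) = 1/(-346*(-5) + (1715 - 50)) = 1/(1730 + 1665) = 1/3395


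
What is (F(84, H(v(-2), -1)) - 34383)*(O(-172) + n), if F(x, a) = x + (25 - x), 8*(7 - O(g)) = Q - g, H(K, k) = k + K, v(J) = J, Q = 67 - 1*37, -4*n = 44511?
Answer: 382954268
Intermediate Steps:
n = -44511/4 (n = -¼*44511 = -44511/4 ≈ -11128.)
Q = 30 (Q = 67 - 37 = 30)
H(K, k) = K + k
O(g) = 13/4 + g/8 (O(g) = 7 - (30 - g)/8 = 7 + (-15/4 + g/8) = 13/4 + g/8)
F(x, a) = 25
(F(84, H(v(-2), -1)) - 34383)*(O(-172) + n) = (25 - 34383)*((13/4 + (⅛)*(-172)) - 44511/4) = -34358*((13/4 - 43/2) - 44511/4) = -34358*(-73/4 - 44511/4) = -34358*(-11146) = 382954268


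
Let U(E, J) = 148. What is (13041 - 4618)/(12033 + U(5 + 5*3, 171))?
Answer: 8423/12181 ≈ 0.69149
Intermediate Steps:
(13041 - 4618)/(12033 + U(5 + 5*3, 171)) = (13041 - 4618)/(12033 + 148) = 8423/12181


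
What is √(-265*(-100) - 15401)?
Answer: √11099 ≈ 105.35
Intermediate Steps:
√(-265*(-100) - 15401) = √(26500 - 15401) = √11099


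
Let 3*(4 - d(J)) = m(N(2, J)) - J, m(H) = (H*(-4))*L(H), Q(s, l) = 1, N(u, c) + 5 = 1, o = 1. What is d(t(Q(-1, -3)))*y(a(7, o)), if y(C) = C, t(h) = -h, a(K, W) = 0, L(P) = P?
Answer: 0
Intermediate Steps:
N(u, c) = -4 (N(u, c) = -5 + 1 = -4)
m(H) = -4*H² (m(H) = (H*(-4))*H = (-4*H)*H = -4*H²)
d(J) = 76/3 + J/3 (d(J) = 4 - (-4*(-4)² - J)/3 = 4 - (-4*16 - J)/3 = 4 - (-64 - J)/3 = 4 + (64/3 + J/3) = 76/3 + J/3)
d(t(Q(-1, -3)))*y(a(7, o)) = (76/3 + (-1*1)/3)*0 = (76/3 + (⅓)*(-1))*0 = (76/3 - ⅓)*0 = 25*0 = 0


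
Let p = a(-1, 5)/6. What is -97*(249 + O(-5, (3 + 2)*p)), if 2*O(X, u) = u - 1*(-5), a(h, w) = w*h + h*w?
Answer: -71974/3 ≈ -23991.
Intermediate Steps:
a(h, w) = 2*h*w (a(h, w) = h*w + h*w = 2*h*w)
p = -5/3 (p = (2*(-1)*5)/6 = -10*⅙ = -5/3 ≈ -1.6667)
O(X, u) = 5/2 + u/2 (O(X, u) = (u - 1*(-5))/2 = (u + 5)/2 = (5 + u)/2 = 5/2 + u/2)
-97*(249 + O(-5, (3 + 2)*p)) = -97*(249 + (5/2 + ((3 + 2)*(-5/3))/2)) = -97*(249 + (5/2 + (5*(-5/3))/2)) = -97*(249 + (5/2 + (½)*(-25/3))) = -97*(249 + (5/2 - 25/6)) = -97*(249 - 5/3) = -97*742/3 = -71974/3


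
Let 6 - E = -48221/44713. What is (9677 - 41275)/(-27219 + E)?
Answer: 19092451/16442252 ≈ 1.1612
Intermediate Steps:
E = 316499/44713 (E = 6 - (-48221)/44713 = 6 - 1*(-48221/44713) = 6 + 48221/44713 = 316499/44713 ≈ 7.0785)
(9677 - 41275)/(-27219 + E) = (9677 - 41275)/(-27219 + 316499/44713) = -31598/(-1216726648/44713) = -31598*(-44713/1216726648) = 19092451/16442252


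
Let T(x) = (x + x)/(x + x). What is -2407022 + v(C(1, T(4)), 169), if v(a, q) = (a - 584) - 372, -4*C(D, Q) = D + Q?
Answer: -4815957/2 ≈ -2.4080e+6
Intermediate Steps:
T(x) = 1 (T(x) = (2*x)/((2*x)) = (2*x)*(1/(2*x)) = 1)
C(D, Q) = -D/4 - Q/4 (C(D, Q) = -(D + Q)/4 = -D/4 - Q/4)
v(a, q) = -956 + a (v(a, q) = (-584 + a) - 372 = -956 + a)
-2407022 + v(C(1, T(4)), 169) = -2407022 + (-956 + (-¼*1 - ¼*1)) = -2407022 + (-956 + (-¼ - ¼)) = -2407022 + (-956 - ½) = -2407022 - 1913/2 = -4815957/2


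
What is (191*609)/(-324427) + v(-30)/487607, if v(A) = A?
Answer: -56727691443/158192876189 ≈ -0.35860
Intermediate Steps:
(191*609)/(-324427) + v(-30)/487607 = (191*609)/(-324427) - 30/487607 = 116319*(-1/324427) - 30*1/487607 = -116319/324427 - 30/487607 = -56727691443/158192876189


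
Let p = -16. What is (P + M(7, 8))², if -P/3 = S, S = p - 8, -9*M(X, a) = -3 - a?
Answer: 434281/81 ≈ 5361.5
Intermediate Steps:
M(X, a) = ⅓ + a/9 (M(X, a) = -(-3 - a)/9 = ⅓ + a/9)
S = -24 (S = -16 - 8 = -24)
P = 72 (P = -3*(-24) = 72)
(P + M(7, 8))² = (72 + (⅓ + (⅑)*8))² = (72 + (⅓ + 8/9))² = (72 + 11/9)² = (659/9)² = 434281/81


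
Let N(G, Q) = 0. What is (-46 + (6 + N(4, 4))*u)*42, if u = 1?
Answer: -1680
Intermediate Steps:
(-46 + (6 + N(4, 4))*u)*42 = (-46 + (6 + 0)*1)*42 = (-46 + 6*1)*42 = (-46 + 6)*42 = -40*42 = -1680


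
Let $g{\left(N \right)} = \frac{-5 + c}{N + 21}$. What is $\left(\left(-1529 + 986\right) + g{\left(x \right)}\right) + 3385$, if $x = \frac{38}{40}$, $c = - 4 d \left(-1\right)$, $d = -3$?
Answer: $\frac{1247298}{439} \approx 2841.2$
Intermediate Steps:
$c = -12$ ($c = \left(-4\right) \left(-3\right) \left(-1\right) = 12 \left(-1\right) = -12$)
$x = \frac{19}{20}$ ($x = 38 \cdot \frac{1}{40} = \frac{19}{20} \approx 0.95$)
$g{\left(N \right)} = - \frac{17}{21 + N}$ ($g{\left(N \right)} = \frac{-5 - 12}{N + 21} = - \frac{17}{21 + N}$)
$\left(\left(-1529 + 986\right) + g{\left(x \right)}\right) + 3385 = \left(\left(-1529 + 986\right) - \frac{17}{21 + \frac{19}{20}}\right) + 3385 = \left(-543 - \frac{17}{\frac{439}{20}}\right) + 3385 = \left(-543 - \frac{340}{439}\right) + 3385 = - \frac{238717}{439} + 3385 = \frac{1247298}{439}$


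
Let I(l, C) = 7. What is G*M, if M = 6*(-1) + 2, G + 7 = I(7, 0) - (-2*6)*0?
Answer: 0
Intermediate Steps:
G = 0 (G = -7 + (7 - (-2*6)*0) = -7 + (7 - (-12)*0) = -7 + (7 - 1*0) = -7 + (7 + 0) = -7 + 7 = 0)
M = -4 (M = -6 + 2 = -4)
G*M = 0*(-4) = 0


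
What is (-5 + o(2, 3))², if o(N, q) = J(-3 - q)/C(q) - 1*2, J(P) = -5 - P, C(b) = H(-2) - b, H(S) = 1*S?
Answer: 1296/25 ≈ 51.840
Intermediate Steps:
H(S) = S
C(b) = -2 - b
o(N, q) = -2 + (-2 + q)/(-2 - q) (o(N, q) = (-5 - (-3 - q))/(-2 - q) - 1*2 = (-5 + (3 + q))/(-2 - q) - 2 = (-2 + q)/(-2 - q) - 2 = -2 + (-2 + q)/(-2 - q))
(-5 + o(2, 3))² = (-5 + (-2 - 3*3)/(2 + 3))² = (-5 + (-2 - 9)/5)² = (-5 + (⅕)*(-11))² = (-5 - 11/5)² = (-36/5)² = 1296/25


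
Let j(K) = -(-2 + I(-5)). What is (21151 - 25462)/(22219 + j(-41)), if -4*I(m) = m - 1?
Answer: -2874/14813 ≈ -0.19402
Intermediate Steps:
I(m) = 1/4 - m/4 (I(m) = -(m - 1)/4 = -(-1 + m)/4 = 1/4 - m/4)
j(K) = 1/2 (j(K) = -(-2 + (1/4 - 1/4*(-5))) = -(-2 + (1/4 + 5/4)) = -(-2 + 3/2) = -1*(-1/2) = 1/2)
(21151 - 25462)/(22219 + j(-41)) = (21151 - 25462)/(22219 + 1/2) = -4311/44439/2 = -4311*2/44439 = -2874/14813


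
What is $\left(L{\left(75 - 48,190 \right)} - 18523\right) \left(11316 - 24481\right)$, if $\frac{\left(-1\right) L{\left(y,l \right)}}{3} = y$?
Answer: $244921660$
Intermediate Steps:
$L{\left(y,l \right)} = - 3 y$
$\left(L{\left(75 - 48,190 \right)} - 18523\right) \left(11316 - 24481\right) = \left(- 3 \left(75 - 48\right) - 18523\right) \left(11316 - 24481\right) = \left(\left(-3\right) 27 - 18523\right) \left(-13165\right) = \left(-81 - 18523\right) \left(-13165\right) = \left(-18604\right) \left(-13165\right) = 244921660$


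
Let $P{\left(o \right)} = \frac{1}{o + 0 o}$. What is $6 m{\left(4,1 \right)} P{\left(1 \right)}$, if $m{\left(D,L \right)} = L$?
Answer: $6$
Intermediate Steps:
$P{\left(o \right)} = \frac{1}{o}$ ($P{\left(o \right)} = \frac{1}{o + 0} = \frac{1}{o}$)
$6 m{\left(4,1 \right)} P{\left(1 \right)} = \frac{6 \cdot 1}{1} = 6 \cdot 1 = 6$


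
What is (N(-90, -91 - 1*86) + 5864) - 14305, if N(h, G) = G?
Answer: -8618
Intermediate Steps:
(N(-90, -91 - 1*86) + 5864) - 14305 = ((-91 - 1*86) + 5864) - 14305 = ((-91 - 86) + 5864) - 14305 = (-177 + 5864) - 14305 = 5687 - 14305 = -8618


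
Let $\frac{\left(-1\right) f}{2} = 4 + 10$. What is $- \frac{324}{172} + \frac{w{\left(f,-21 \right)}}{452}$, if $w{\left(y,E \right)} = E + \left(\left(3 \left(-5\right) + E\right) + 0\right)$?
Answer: $- \frac{39063}{19436} \approx -2.0098$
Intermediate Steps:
$f = -28$ ($f = - 2 \left(4 + 10\right) = \left(-2\right) 14 = -28$)
$w{\left(y,E \right)} = -15 + 2 E$ ($w{\left(y,E \right)} = E + \left(\left(-15 + E\right) + 0\right) = E + \left(-15 + E\right) = -15 + 2 E$)
$- \frac{324}{172} + \frac{w{\left(f,-21 \right)}}{452} = - \frac{324}{172} + \frac{-15 + 2 \left(-21\right)}{452} = \left(-324\right) \frac{1}{172} + \left(-15 - 42\right) \frac{1}{452} = - \frac{81}{43} - \frac{57}{452} = - \frac{39063}{19436}$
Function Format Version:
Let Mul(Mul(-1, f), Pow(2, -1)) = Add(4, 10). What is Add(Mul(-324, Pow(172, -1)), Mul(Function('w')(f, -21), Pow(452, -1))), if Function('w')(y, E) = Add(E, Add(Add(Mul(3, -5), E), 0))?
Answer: Rational(-39063, 19436) ≈ -2.0098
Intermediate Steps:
f = -28 (f = Mul(-2, Add(4, 10)) = Mul(-2, 14) = -28)
Function('w')(y, E) = Add(-15, Mul(2, E)) (Function('w')(y, E) = Add(E, Add(Add(-15, E), 0)) = Add(E, Add(-15, E)) = Add(-15, Mul(2, E)))
Add(Mul(-324, Pow(172, -1)), Mul(Function('w')(f, -21), Pow(452, -1))) = Add(Mul(-324, Pow(172, -1)), Mul(Add(-15, Mul(2, -21)), Pow(452, -1))) = Add(Mul(-324, Rational(1, 172)), Mul(Add(-15, -42), Rational(1, 452))) = Add(Rational(-81, 43), Mul(-57, Rational(1, 452))) = Add(Rational(-81, 43), Rational(-57, 452)) = Rational(-39063, 19436)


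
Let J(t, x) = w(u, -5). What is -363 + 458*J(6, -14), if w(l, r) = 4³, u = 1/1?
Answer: 28949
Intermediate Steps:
u = 1 (u = 1*1 = 1)
w(l, r) = 64
J(t, x) = 64
-363 + 458*J(6, -14) = -363 + 458*64 = -363 + 29312 = 28949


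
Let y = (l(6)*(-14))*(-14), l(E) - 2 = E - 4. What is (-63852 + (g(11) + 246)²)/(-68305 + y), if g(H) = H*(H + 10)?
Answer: -54559/22507 ≈ -2.4241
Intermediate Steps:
l(E) = -2 + E (l(E) = 2 + (E - 4) = 2 + (-4 + E) = -2 + E)
g(H) = H*(10 + H)
y = 784 (y = ((-2 + 6)*(-14))*(-14) = (4*(-14))*(-14) = -56*(-14) = 784)
(-63852 + (g(11) + 246)²)/(-68305 + y) = (-63852 + (11*(10 + 11) + 246)²)/(-68305 + 784) = (-63852 + (11*21 + 246)²)/(-67521) = (-63852 + (231 + 246)²)*(-1/67521) = (-63852 + 477²)*(-1/67521) = (-63852 + 227529)*(-1/67521) = 163677*(-1/67521) = -54559/22507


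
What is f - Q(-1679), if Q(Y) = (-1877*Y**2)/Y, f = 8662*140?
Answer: -1938803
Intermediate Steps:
f = 1212680
Q(Y) = -1877*Y
f - Q(-1679) = 1212680 - (-1877)*(-1679) = 1212680 - 1*3151483 = 1212680 - 3151483 = -1938803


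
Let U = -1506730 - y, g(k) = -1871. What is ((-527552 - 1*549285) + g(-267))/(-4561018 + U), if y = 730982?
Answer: 539354/3399365 ≈ 0.15866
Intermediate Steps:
U = -2237712 (U = -1506730 - 1*730982 = -1506730 - 730982 = -2237712)
((-527552 - 1*549285) + g(-267))/(-4561018 + U) = ((-527552 - 1*549285) - 1871)/(-4561018 - 2237712) = ((-527552 - 549285) - 1871)/(-6798730) = (-1076837 - 1871)*(-1/6798730) = -1078708*(-1/6798730) = 539354/3399365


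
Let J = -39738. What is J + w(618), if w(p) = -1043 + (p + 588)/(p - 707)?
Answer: -3630715/89 ≈ -40795.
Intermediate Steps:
w(p) = -1043 + (588 + p)/(-707 + p)
J + w(618) = -39738 + (737989 - 1042*618)/(-707 + 618) = -39738 + (737989 - 643956)/(-89) = -39738 - 1/89*94033 = -39738 - 94033/89 = -3630715/89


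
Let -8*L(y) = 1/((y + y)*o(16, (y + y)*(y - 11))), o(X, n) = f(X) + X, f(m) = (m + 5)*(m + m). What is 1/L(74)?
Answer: -814592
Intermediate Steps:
f(m) = 2*m*(5 + m) (f(m) = (5 + m)*(2*m) = 2*m*(5 + m))
o(X, n) = X + 2*X*(5 + X) (o(X, n) = 2*X*(5 + X) + X = X + 2*X*(5 + X))
L(y) = -1/(11008*y) (L(y) = -1/(8*(y + y)*(16*(11 + 2*16))) = -1/(8*(2*y)*(16*(11 + 32))) = -1/(2*y)/(8*(16*43)) = -1/(2*y)/(8*688) = -1/(11008*y))
1/L(74) = 1/(-1/11008/74) = 1/(-1/11008*1/74) = 1/(-1/814592) = -814592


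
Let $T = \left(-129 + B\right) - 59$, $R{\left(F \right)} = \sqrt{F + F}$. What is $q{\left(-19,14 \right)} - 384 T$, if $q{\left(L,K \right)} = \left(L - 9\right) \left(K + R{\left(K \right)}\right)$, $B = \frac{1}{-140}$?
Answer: $\frac{2513096}{35} - 56 \sqrt{7} \approx 71655.0$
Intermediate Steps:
$B = - \frac{1}{140} \approx -0.0071429$
$R{\left(F \right)} = \sqrt{2} \sqrt{F}$ ($R{\left(F \right)} = \sqrt{2 F} = \sqrt{2} \sqrt{F}$)
$T = - \frac{26321}{140}$ ($T = \left(-129 - \frac{1}{140}\right) - 59 = - \frac{18061}{140} - 59 = - \frac{26321}{140} \approx -188.01$)
$q{\left(L,K \right)} = \left(-9 + L\right) \left(K + \sqrt{2} \sqrt{K}\right)$ ($q{\left(L,K \right)} = \left(L - 9\right) \left(K + \sqrt{2} \sqrt{K}\right) = \left(-9 + L\right) \left(K + \sqrt{2} \sqrt{K}\right)$)
$q{\left(-19,14 \right)} - 384 T = \left(\left(-9\right) 14 + 14 \left(-19\right) - 9 \sqrt{2} \sqrt{14} - 19 \sqrt{2} \sqrt{14}\right) - - \frac{2526816}{35} = \left(-126 - 266 - 18 \sqrt{7} - 38 \sqrt{7}\right) + \frac{2526816}{35} = \left(-392 - 56 \sqrt{7}\right) + \frac{2526816}{35} = \frac{2513096}{35} - 56 \sqrt{7}$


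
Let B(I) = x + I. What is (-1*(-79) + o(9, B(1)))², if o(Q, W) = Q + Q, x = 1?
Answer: 9409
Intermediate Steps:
B(I) = 1 + I
o(Q, W) = 2*Q
(-1*(-79) + o(9, B(1)))² = (-1*(-79) + 2*9)² = (79 + 18)² = 97² = 9409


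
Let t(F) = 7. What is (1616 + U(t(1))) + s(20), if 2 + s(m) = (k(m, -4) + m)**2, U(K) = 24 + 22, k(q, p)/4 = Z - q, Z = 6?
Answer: 2956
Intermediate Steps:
k(q, p) = 24 - 4*q (k(q, p) = 4*(6 - q) = 24 - 4*q)
U(K) = 46
s(m) = -2 + (24 - 3*m)**2 (s(m) = -2 + ((24 - 4*m) + m)**2 = -2 + (24 - 3*m)**2)
(1616 + U(t(1))) + s(20) = (1616 + 46) + (-2 + 9*(-8 + 20)**2) = 1662 + (-2 + 9*12**2) = 1662 + (-2 + 9*144) = 1662 + (-2 + 1296) = 1662 + 1294 = 2956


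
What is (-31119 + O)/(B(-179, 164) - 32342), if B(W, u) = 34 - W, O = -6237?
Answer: 37356/32129 ≈ 1.1627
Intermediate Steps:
(-31119 + O)/(B(-179, 164) - 32342) = (-31119 - 6237)/((34 - 1*(-179)) - 32342) = -37356/((34 + 179) - 32342) = -37356/(213 - 32342) = -37356/(-32129) = -37356*(-1/32129) = 37356/32129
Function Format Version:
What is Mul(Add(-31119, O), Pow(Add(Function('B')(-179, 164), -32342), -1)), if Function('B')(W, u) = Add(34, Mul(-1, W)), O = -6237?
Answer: Rational(37356, 32129) ≈ 1.1627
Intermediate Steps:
Mul(Add(-31119, O), Pow(Add(Function('B')(-179, 164), -32342), -1)) = Mul(Add(-31119, -6237), Pow(Add(Add(34, Mul(-1, -179)), -32342), -1)) = Mul(-37356, Pow(Add(Add(34, 179), -32342), -1)) = Mul(-37356, Pow(Add(213, -32342), -1)) = Mul(-37356, Pow(-32129, -1)) = Mul(-37356, Rational(-1, 32129)) = Rational(37356, 32129)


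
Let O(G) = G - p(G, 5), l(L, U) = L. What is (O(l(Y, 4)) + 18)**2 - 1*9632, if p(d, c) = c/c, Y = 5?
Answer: -9148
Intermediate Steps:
p(d, c) = 1
O(G) = -1 + G (O(G) = G - 1*1 = G - 1 = -1 + G)
(O(l(Y, 4)) + 18)**2 - 1*9632 = ((-1 + 5) + 18)**2 - 1*9632 = (4 + 18)**2 - 9632 = 22**2 - 9632 = 484 - 9632 = -9148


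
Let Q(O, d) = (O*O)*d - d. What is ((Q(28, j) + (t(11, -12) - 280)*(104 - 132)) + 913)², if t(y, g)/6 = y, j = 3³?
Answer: 786578116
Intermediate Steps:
j = 27
Q(O, d) = -d + d*O² (Q(O, d) = O²*d - d = d*O² - d = -d + d*O²)
t(y, g) = 6*y
((Q(28, j) + (t(11, -12) - 280)*(104 - 132)) + 913)² = ((27*(-1 + 28²) + (6*11 - 280)*(104 - 132)) + 913)² = ((27*(-1 + 784) + (66 - 280)*(-28)) + 913)² = ((27*783 - 214*(-28)) + 913)² = ((21141 + 5992) + 913)² = (27133 + 913)² = 28046² = 786578116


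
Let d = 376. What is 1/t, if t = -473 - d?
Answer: -1/849 ≈ -0.0011779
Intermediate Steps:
t = -849 (t = -473 - 1*376 = -473 - 376 = -849)
1/t = 1/(-849) = -1/849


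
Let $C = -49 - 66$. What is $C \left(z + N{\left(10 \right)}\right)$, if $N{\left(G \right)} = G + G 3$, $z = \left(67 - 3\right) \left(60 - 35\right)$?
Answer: $-188600$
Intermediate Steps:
$C = -115$
$z = 1600$ ($z = 64 \cdot 25 = 1600$)
$N{\left(G \right)} = 4 G$ ($N{\left(G \right)} = G + 3 G = 4 G$)
$C \left(z + N{\left(10 \right)}\right) = - 115 \left(1600 + 4 \cdot 10\right) = - 115 \left(1600 + 40\right) = \left(-115\right) 1640 = -188600$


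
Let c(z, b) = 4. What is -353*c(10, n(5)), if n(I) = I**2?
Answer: -1412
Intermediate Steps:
-353*c(10, n(5)) = -353*4 = -1412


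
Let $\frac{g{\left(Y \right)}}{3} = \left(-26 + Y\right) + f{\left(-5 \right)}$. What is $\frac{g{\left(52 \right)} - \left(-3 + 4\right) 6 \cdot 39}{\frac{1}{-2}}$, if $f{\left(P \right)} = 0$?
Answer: $312$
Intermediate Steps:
$g{\left(Y \right)} = -78 + 3 Y$ ($g{\left(Y \right)} = 3 \left(\left(-26 + Y\right) + 0\right) = 3 \left(-26 + Y\right) = -78 + 3 Y$)
$\frac{g{\left(52 \right)} - \left(-3 + 4\right) 6 \cdot 39}{\frac{1}{-2}} = \frac{\left(-78 + 3 \cdot 52\right) - \left(-3 + 4\right) 6 \cdot 39}{\frac{1}{-2}} = \frac{\left(-78 + 156\right) - 1 \cdot 6 \cdot 39}{- \frac{1}{2}} = \left(78 - 6 \cdot 39\right) \left(-2\right) = \left(78 - 234\right) \left(-2\right) = \left(-156\right) \left(-2\right) = 312$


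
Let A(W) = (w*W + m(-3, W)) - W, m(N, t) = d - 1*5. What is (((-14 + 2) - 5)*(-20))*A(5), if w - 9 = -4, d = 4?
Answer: 6460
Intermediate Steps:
w = 5 (w = 9 - 4 = 5)
m(N, t) = -1 (m(N, t) = 4 - 1*5 = 4 - 5 = -1)
A(W) = -1 + 4*W (A(W) = (5*W - 1) - W = (-1 + 5*W) - W = -1 + 4*W)
(((-14 + 2) - 5)*(-20))*A(5) = (((-14 + 2) - 5)*(-20))*(-1 + 4*5) = ((-12 - 5)*(-20))*(-1 + 20) = -17*(-20)*19 = 340*19 = 6460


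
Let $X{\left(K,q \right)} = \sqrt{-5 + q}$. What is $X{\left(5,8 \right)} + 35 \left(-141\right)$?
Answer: $-4935 + \sqrt{3} \approx -4933.3$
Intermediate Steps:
$X{\left(5,8 \right)} + 35 \left(-141\right) = \sqrt{-5 + 8} + 35 \left(-141\right) = \sqrt{3} - 4935 = -4935 + \sqrt{3}$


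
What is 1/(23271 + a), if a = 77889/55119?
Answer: 18373/427584046 ≈ 4.2969e-5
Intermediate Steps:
a = 25963/18373 (a = 77889*(1/55119) = 25963/18373 ≈ 1.4131)
1/(23271 + a) = 1/(23271 + 25963/18373) = 1/(427584046/18373) = 18373/427584046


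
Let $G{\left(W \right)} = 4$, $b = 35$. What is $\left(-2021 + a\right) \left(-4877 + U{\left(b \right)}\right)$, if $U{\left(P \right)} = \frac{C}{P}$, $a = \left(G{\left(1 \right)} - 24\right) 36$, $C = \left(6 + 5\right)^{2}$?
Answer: $\frac{467543334}{35} \approx 1.3358 \cdot 10^{7}$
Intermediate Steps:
$C = 121$ ($C = 11^{2} = 121$)
$a = -720$ ($a = \left(4 - 24\right) 36 = \left(-20\right) 36 = -720$)
$U{\left(P \right)} = \frac{121}{P}$
$\left(-2021 + a\right) \left(-4877 + U{\left(b \right)}\right) = \left(-2021 - 720\right) \left(-4877 + \frac{121}{35}\right) = - 2741 \left(-4877 + 121 \cdot \frac{1}{35}\right) = - 2741 \left(-4877 + \frac{121}{35}\right) = \left(-2741\right) \left(- \frac{170574}{35}\right) = \frac{467543334}{35}$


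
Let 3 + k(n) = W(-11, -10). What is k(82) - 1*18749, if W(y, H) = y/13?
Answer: -243787/13 ≈ -18753.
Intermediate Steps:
W(y, H) = y/13 (W(y, H) = y*(1/13) = y/13)
k(n) = -50/13 (k(n) = -3 + (1/13)*(-11) = -3 - 11/13 = -50/13)
k(82) - 1*18749 = -50/13 - 1*18749 = -50/13 - 18749 = -243787/13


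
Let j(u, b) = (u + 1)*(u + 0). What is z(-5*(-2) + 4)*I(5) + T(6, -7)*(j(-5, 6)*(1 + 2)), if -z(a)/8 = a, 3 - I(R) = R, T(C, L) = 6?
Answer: 584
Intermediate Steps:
j(u, b) = u*(1 + u) (j(u, b) = (1 + u)*u = u*(1 + u))
I(R) = 3 - R
z(a) = -8*a
z(-5*(-2) + 4)*I(5) + T(6, -7)*(j(-5, 6)*(1 + 2)) = (-8*(-5*(-2) + 4))*(3 - 1*5) + 6*((-5*(1 - 5))*(1 + 2)) = (-8*(10 + 4))*(3 - 5) + 6*(-5*(-4)*3) = -8*14*(-2) + 6*(20*3) = -112*(-2) + 6*60 = 224 + 360 = 584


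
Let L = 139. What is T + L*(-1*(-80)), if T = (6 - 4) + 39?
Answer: 11161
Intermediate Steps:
T = 41 (T = 2 + 39 = 41)
T + L*(-1*(-80)) = 41 + 139*(-1*(-80)) = 41 + 139*80 = 41 + 11120 = 11161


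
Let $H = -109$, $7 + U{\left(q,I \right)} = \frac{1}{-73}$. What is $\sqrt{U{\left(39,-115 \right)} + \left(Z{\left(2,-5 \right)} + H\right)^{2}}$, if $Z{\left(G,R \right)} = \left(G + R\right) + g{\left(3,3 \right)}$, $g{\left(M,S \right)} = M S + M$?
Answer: $\frac{4 \sqrt{3328289}}{73} \approx 99.965$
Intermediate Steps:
$U{\left(q,I \right)} = - \frac{512}{73}$ ($U{\left(q,I \right)} = -7 + \frac{1}{-73} = -7 - \frac{1}{73} = - \frac{512}{73}$)
$g{\left(M,S \right)} = M + M S$
$Z{\left(G,R \right)} = 12 + G + R$ ($Z{\left(G,R \right)} = \left(G + R\right) + 3 \left(1 + 3\right) = \left(G + R\right) + 3 \cdot 4 = \left(G + R\right) + 12 = 12 + G + R$)
$\sqrt{U{\left(39,-115 \right)} + \left(Z{\left(2,-5 \right)} + H\right)^{2}} = \sqrt{- \frac{512}{73} + \left(\left(12 + 2 - 5\right) - 109\right)^{2}} = \sqrt{- \frac{512}{73} + \left(9 - 109\right)^{2}} = \sqrt{- \frac{512}{73} + \left(-100\right)^{2}} = \sqrt{- \frac{512}{73} + 10000} = \sqrt{\frac{729488}{73}} = \frac{4 \sqrt{3328289}}{73}$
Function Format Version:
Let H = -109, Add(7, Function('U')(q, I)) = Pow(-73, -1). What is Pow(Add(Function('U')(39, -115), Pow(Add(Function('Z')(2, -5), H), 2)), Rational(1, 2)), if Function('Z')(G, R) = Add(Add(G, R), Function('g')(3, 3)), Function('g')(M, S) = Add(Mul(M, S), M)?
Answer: Mul(Rational(4, 73), Pow(3328289, Rational(1, 2))) ≈ 99.965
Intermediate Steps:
Function('U')(q, I) = Rational(-512, 73) (Function('U')(q, I) = Add(-7, Pow(-73, -1)) = Add(-7, Rational(-1, 73)) = Rational(-512, 73))
Function('g')(M, S) = Add(M, Mul(M, S))
Function('Z')(G, R) = Add(12, G, R) (Function('Z')(G, R) = Add(Add(G, R), Mul(3, Add(1, 3))) = Add(Add(G, R), Mul(3, 4)) = Add(Add(G, R), 12) = Add(12, G, R))
Pow(Add(Function('U')(39, -115), Pow(Add(Function('Z')(2, -5), H), 2)), Rational(1, 2)) = Pow(Add(Rational(-512, 73), Pow(Add(Add(12, 2, -5), -109), 2)), Rational(1, 2)) = Pow(Add(Rational(-512, 73), Pow(Add(9, -109), 2)), Rational(1, 2)) = Pow(Add(Rational(-512, 73), Pow(-100, 2)), Rational(1, 2)) = Pow(Add(Rational(-512, 73), 10000), Rational(1, 2)) = Pow(Rational(729488, 73), Rational(1, 2)) = Mul(Rational(4, 73), Pow(3328289, Rational(1, 2)))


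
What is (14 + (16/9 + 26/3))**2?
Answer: 48400/81 ≈ 597.53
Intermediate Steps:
(14 + (16/9 + 26/3))**2 = (14 + 94/9)**2 = (220/9)**2 = 48400/81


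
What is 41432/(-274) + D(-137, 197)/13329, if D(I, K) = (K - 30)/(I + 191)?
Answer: -14910649577/98607942 ≈ -151.21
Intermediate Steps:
D(I, K) = (-30 + K)/(191 + I)
41432/(-274) + D(-137, 197)/13329 = 41432/(-274) + ((-30 + 197)/(191 - 137))/13329 = 41432*(-1/274) + (167/54)*(1/13329) = -20716/137 + ((1/54)*167)*(1/13329) = -20716/137 + (167/54)*(1/13329) = -20716/137 + 167/719766 = -14910649577/98607942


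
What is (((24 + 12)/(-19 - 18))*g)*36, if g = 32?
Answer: -41472/37 ≈ -1120.9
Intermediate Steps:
(((24 + 12)/(-19 - 18))*g)*36 = (((24 + 12)/(-19 - 18))*32)*36 = ((36/(-37))*32)*36 = ((36*(-1/37))*32)*36 = -36/37*32*36 = -1152/37*36 = -41472/37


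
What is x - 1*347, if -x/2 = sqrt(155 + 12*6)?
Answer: -347 - 2*sqrt(227) ≈ -377.13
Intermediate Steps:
x = -2*sqrt(227) (x = -2*sqrt(155 + 12*6) = -2*sqrt(155 + 72) = -2*sqrt(227) ≈ -30.133)
x - 1*347 = -2*sqrt(227) - 1*347 = -2*sqrt(227) - 347 = -347 - 2*sqrt(227)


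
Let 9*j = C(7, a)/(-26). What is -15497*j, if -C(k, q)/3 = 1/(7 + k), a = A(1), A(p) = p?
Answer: -15497/1092 ≈ -14.191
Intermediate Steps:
a = 1
C(k, q) = -3/(7 + k)
j = 1/1092 (j = (-3/(7 + 7)/(-26))/9 = (-3/14*(-1/26))/9 = (1/9)*(3/364) = 1/1092 ≈ 0.00091575)
-15497*j = -15497*1/1092 = -15497/1092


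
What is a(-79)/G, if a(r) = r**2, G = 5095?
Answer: 6241/5095 ≈ 1.2249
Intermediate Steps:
a(-79)/G = (-79)**2/5095 = 6241*(1/5095) = 6241/5095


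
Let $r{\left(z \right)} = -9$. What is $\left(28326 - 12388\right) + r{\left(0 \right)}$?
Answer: $15929$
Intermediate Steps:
$\left(28326 - 12388\right) + r{\left(0 \right)} = \left(28326 - 12388\right) - 9 = 15938 - 9 = 15929$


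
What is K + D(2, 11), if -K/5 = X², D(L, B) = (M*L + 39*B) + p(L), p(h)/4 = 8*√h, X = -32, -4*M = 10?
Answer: -4696 + 32*√2 ≈ -4650.7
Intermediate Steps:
M = -5/2 (M = -¼*10 = -5/2 ≈ -2.5000)
p(h) = 32*√h (p(h) = 4*(8*√h) = 32*√h)
D(L, B) = 32*√L + 39*B - 5*L/2 (D(L, B) = (-5*L/2 + 39*B) + 32*√L = (39*B - 5*L/2) + 32*√L = 32*√L + 39*B - 5*L/2)
K = -5120 (K = -5*(-32)² = -5*1024 = -5120)
K + D(2, 11) = -5120 + (32*√2 + 39*11 - 5/2*2) = -5120 + (32*√2 + 429 - 5) = -5120 + (424 + 32*√2) = -4696 + 32*√2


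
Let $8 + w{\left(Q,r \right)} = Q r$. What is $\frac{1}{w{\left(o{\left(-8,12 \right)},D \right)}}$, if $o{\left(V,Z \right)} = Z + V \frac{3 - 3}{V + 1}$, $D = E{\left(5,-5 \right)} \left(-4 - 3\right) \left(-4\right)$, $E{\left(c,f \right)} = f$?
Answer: $- \frac{1}{1688} \approx -0.00059242$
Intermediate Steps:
$D = -140$ ($D = - 5 \left(-4 - 3\right) \left(-4\right) = - 5 \left(\left(-7\right) \left(-4\right)\right) = \left(-5\right) 28 = -140$)
$o{\left(V,Z \right)} = Z$ ($o{\left(V,Z \right)} = Z + V \frac{0}{1 + V} = Z + V 0 = Z + 0 = Z$)
$w{\left(Q,r \right)} = -8 + Q r$
$\frac{1}{w{\left(o{\left(-8,12 \right)},D \right)}} = \frac{1}{-8 + 12 \left(-140\right)} = \frac{1}{-8 - 1680} = \frac{1}{-1688} = - \frac{1}{1688}$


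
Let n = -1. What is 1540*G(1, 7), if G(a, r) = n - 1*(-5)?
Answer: 6160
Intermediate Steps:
G(a, r) = 4 (G(a, r) = -1 - 1*(-5) = -1 + 5 = 4)
1540*G(1, 7) = 1540*4 = 6160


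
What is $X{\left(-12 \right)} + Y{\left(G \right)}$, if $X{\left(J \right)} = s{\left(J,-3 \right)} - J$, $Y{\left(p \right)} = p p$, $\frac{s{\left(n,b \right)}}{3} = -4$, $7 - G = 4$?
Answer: $9$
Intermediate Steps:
$G = 3$ ($G = 7 - 4 = 3$)
$s{\left(n,b \right)} = -12$ ($s{\left(n,b \right)} = 3 \left(-4\right) = -12$)
$Y{\left(p \right)} = p^{2}$
$X{\left(J \right)} = -12 - J$
$X{\left(-12 \right)} + Y{\left(G \right)} = \left(-12 - -12\right) + 3^{2} = \left(-12 + 12\right) + 9 = 0 + 9 = 9$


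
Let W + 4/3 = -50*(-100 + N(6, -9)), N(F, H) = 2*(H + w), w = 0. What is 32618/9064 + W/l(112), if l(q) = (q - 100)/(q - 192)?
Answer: -1603818659/40788 ≈ -39321.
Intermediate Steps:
N(F, H) = 2*H (N(F, H) = 2*(H + 0) = 2*H)
l(q) = (-100 + q)/(-192 + q)
W = 17696/3 (W = -4/3 - 50*(-100 + 2*(-9)) = -4/3 - 50*(-100 - 18) = -4/3 - 50*(-118) = -4/3 + 5900 = 17696/3 ≈ 5898.7)
32618/9064 + W/l(112) = 32618/9064 + 17696/(3*(((-100 + 112)/(-192 + 112)))) = 32618*(1/9064) + 17696/(3*((12/(-80)))) = 16309/4532 + 17696/(3*((-1/80*12))) = 16309/4532 + 17696/(3*(-3/20)) = 16309/4532 + (17696/3)*(-20/3) = 16309/4532 - 353920/9 = -1603818659/40788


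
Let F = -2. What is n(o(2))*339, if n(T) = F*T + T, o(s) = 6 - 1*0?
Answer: -2034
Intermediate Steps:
o(s) = 6 (o(s) = 6 + 0 = 6)
n(T) = -T (n(T) = -2*T + T = -T)
n(o(2))*339 = -1*6*339 = -6*339 = -2034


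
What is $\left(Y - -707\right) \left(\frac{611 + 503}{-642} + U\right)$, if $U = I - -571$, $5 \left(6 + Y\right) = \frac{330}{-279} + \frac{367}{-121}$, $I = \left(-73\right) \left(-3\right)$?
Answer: $\frac{906187634972}{1641915} \approx 5.5191 \cdot 10^{5}$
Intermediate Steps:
$I = 219$
$Y = - \frac{385031}{56265}$ ($Y = -6 + \frac{\frac{330}{-279} + \frac{367}{-121}}{5} = -6 + \frac{330 \left(- \frac{1}{279}\right) + 367 \left(- \frac{1}{121}\right)}{5} = -6 + \frac{- \frac{110}{93} - \frac{367}{121}}{5} = -6 + \frac{1}{5} \left(- \frac{47441}{11253}\right) = -6 - \frac{47441}{56265} = - \frac{385031}{56265} \approx -6.8432$)
$U = 790$ ($U = 219 - -571 = 219 + 571 = 790$)
$\left(Y - -707\right) \left(\frac{611 + 503}{-642} + U\right) = \left(- \frac{385031}{56265} - -707\right) \left(\frac{611 + 503}{-642} + 790\right) = \left(- \frac{385031}{56265} + 707\right) \left(1114 \left(- \frac{1}{642}\right) + 790\right) = \frac{39394324 \left(- \frac{557}{321} + 790\right)}{56265} = \frac{39394324}{56265} \cdot \frac{253033}{321} = \frac{906187634972}{1641915}$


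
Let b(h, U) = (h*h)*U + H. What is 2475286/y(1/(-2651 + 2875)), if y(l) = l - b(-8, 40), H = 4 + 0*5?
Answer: -554464064/574335 ≈ -965.40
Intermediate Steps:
H = 4 (H = 4 + 0 = 4)
b(h, U) = 4 + U*h² (b(h, U) = (h*h)*U + 4 = h²*U + 4 = U*h² + 4 = 4 + U*h²)
y(l) = -2564 + l (y(l) = l - (4 + 40*(-8)²) = l - (4 + 40*64) = l - (4 + 2560) = l - 1*2564 = l - 2564 = -2564 + l)
2475286/y(1/(-2651 + 2875)) = 2475286/(-2564 + 1/(-2651 + 2875)) = 2475286/(-2564 + 1/224) = 2475286/(-574335/224) = 2475286*(-224/574335) = -554464064/574335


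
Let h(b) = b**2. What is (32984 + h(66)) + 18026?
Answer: 55366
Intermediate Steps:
(32984 + h(66)) + 18026 = (32984 + 66**2) + 18026 = (32984 + 4356) + 18026 = 37340 + 18026 = 55366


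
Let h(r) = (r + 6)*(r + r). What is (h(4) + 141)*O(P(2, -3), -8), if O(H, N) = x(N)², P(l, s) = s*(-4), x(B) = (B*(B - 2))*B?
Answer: 90521600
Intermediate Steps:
x(B) = B²*(-2 + B) (x(B) = (B*(-2 + B))*B = B²*(-2 + B))
h(r) = 2*r*(6 + r) (h(r) = (6 + r)*(2*r) = 2*r*(6 + r))
P(l, s) = -4*s
O(H, N) = N⁴*(-2 + N)² (O(H, N) = (N²*(-2 + N))² = N⁴*(-2 + N)²)
(h(4) + 141)*O(P(2, -3), -8) = (2*4*(6 + 4) + 141)*((-8)⁴*(-2 - 8)²) = (2*4*10 + 141)*(4096*(-10)²) = (80 + 141)*(4096*100) = 221*409600 = 90521600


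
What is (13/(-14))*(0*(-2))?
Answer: 0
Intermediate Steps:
(13/(-14))*(0*(-2)) = (13*(-1/14))*0 = -13/14*0 = 0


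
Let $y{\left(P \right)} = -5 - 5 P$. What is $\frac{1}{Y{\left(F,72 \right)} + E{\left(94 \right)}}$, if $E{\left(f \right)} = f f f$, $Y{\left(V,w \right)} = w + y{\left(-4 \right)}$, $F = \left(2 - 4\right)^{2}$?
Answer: $\frac{1}{830671} \approx 1.2038 \cdot 10^{-6}$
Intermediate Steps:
$F = 4$ ($F = \left(-2\right)^{2} = 4$)
$Y{\left(V,w \right)} = 15 + w$ ($Y{\left(V,w \right)} = w - -15 = w + \left(-5 + 20\right) = w + 15 = 15 + w$)
$E{\left(f \right)} = f^{3}$ ($E{\left(f \right)} = f^{2} f = f^{3}$)
$\frac{1}{Y{\left(F,72 \right)} + E{\left(94 \right)}} = \frac{1}{\left(15 + 72\right) + 94^{3}} = \frac{1}{87 + 830584} = \frac{1}{830671}$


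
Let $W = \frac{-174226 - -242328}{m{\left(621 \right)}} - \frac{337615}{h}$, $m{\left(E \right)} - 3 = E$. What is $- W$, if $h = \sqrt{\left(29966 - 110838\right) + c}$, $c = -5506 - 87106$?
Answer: $- \frac{34051}{312} - \frac{337615 i \sqrt{4819}}{28914} \approx -109.14 - 810.57 i$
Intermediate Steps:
$m{\left(E \right)} = 3 + E$
$c = -92612$
$h = 6 i \sqrt{4819}$ ($h = \sqrt{\left(29966 - 110838\right) - 92612} = \sqrt{-80872 - 92612} = \sqrt{-173484} = 6 i \sqrt{4819} \approx 416.51 i$)
$W = \frac{34051}{312} + \frac{337615 i \sqrt{4819}}{28914}$ ($W = \frac{-174226 - -242328}{3 + 621} - \frac{337615}{6 i \sqrt{4819}} = \frac{-174226 + 242328}{624} - 337615 \left(- \frac{i \sqrt{4819}}{28914}\right) = 68102 \cdot \frac{1}{624} + \frac{337615 i \sqrt{4819}}{28914} = \frac{34051}{312} + \frac{337615 i \sqrt{4819}}{28914} \approx 109.14 + 810.57 i$)
$- W = - (\frac{34051}{312} + \frac{337615 i \sqrt{4819}}{28914}) = - \frac{34051}{312} - \frac{337615 i \sqrt{4819}}{28914}$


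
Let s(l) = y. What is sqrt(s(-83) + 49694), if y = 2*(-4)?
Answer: 91*sqrt(6) ≈ 222.90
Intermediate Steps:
y = -8
s(l) = -8
sqrt(s(-83) + 49694) = sqrt(-8 + 49694) = sqrt(49686) = 91*sqrt(6)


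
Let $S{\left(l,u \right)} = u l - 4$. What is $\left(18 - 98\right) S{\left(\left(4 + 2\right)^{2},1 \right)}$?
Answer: $-2560$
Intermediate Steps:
$S{\left(l,u \right)} = -4 + l u$ ($S{\left(l,u \right)} = l u - 4 = -4 + l u$)
$\left(18 - 98\right) S{\left(\left(4 + 2\right)^{2},1 \right)} = \left(18 - 98\right) \left(-4 + \left(4 + 2\right)^{2} \cdot 1\right) = - 80 \left(-4 + 6^{2} \cdot 1\right) = - 80 \left(-4 + 36 \cdot 1\right) = - 80 \left(-4 + 36\right) = \left(-80\right) 32 = -2560$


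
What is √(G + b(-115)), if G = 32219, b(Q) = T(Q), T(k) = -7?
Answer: 2*√8053 ≈ 179.48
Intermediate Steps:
b(Q) = -7
√(G + b(-115)) = √(32219 - 7) = √32212 = 2*√8053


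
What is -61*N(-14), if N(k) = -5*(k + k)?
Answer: -8540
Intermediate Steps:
N(k) = -10*k
-61*N(-14) = -(-610)*(-14) = -61*140 = -8540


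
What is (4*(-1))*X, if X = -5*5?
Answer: 100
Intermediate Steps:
X = -25
(4*(-1))*X = (4*(-1))*(-25) = -4*(-25) = 100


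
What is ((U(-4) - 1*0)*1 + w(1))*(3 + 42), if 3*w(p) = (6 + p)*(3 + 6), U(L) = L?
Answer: 765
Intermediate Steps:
w(p) = 18 + 3*p (w(p) = ((6 + p)*(3 + 6))/3 = ((6 + p)*9)/3 = (54 + 9*p)/3 = 18 + 3*p)
((U(-4) - 1*0)*1 + w(1))*(3 + 42) = ((-4 - 1*0)*1 + (18 + 3*1))*(3 + 42) = ((-4 + 0)*1 + (18 + 3))*45 = (-4*1 + 21)*45 = (-4 + 21)*45 = 17*45 = 765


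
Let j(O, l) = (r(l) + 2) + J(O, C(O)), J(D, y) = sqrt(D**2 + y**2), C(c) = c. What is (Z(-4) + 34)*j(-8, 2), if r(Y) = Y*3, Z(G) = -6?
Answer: 224 + 224*sqrt(2) ≈ 540.78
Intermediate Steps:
r(Y) = 3*Y
j(O, l) = 2 + 3*l + sqrt(2)*sqrt(O**2) (j(O, l) = (3*l + 2) + sqrt(O**2 + O**2) = (2 + 3*l) + sqrt(2*O**2) = (2 + 3*l) + sqrt(2)*sqrt(O**2) = 2 + 3*l + sqrt(2)*sqrt(O**2))
(Z(-4) + 34)*j(-8, 2) = (-6 + 34)*(2 + 3*2 + sqrt(2)*sqrt((-8)**2)) = 28*(2 + 6 + sqrt(2)*sqrt(64)) = 28*(2 + 6 + sqrt(2)*8) = 28*(2 + 6 + 8*sqrt(2)) = 28*(8 + 8*sqrt(2)) = 224 + 224*sqrt(2)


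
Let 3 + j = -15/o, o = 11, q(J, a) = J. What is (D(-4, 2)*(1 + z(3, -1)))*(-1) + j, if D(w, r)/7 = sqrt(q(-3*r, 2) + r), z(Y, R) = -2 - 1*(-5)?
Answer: -48/11 - 56*I ≈ -4.3636 - 56.0*I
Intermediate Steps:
z(Y, R) = 3 (z(Y, R) = -2 + 5 = 3)
D(w, r) = 7*sqrt(2)*sqrt(-r) (D(w, r) = 7*sqrt(-3*r + r) = 7*sqrt(-2*r) = 7*(sqrt(2)*sqrt(-r)) = 7*sqrt(2)*sqrt(-r))
j = -48/11 (j = -3 - 15/11 = -48/11 ≈ -4.3636)
(D(-4, 2)*(1 + z(3, -1)))*(-1) + j = ((7*sqrt(2)*sqrt(-1*2))*(1 + 3))*(-1) - 48/11 = ((7*sqrt(2)*sqrt(-2))*4)*(-1) - 48/11 = ((7*sqrt(2)*(I*sqrt(2)))*4)*(-1) - 48/11 = ((14*I)*4)*(-1) - 48/11 = (56*I)*(-1) - 48/11 = -56*I - 48/11 = -48/11 - 56*I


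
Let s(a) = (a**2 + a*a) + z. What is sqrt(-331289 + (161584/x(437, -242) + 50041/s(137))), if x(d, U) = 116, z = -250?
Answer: I*sqrt(96438292595065958)/540676 ≈ 574.36*I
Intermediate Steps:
s(a) = -250 + 2*a**2 (s(a) = (a**2 + a*a) - 250 = (a**2 + a**2) - 250 = 2*a**2 - 250 = -250 + 2*a**2)
sqrt(-331289 + (161584/x(437, -242) + 50041/s(137))) = sqrt(-331289 + (161584/116 + 50041/(-250 + 2*137**2))) = sqrt(-331289 + (161584*(1/116) + 50041/(-250 + 2*18769))) = sqrt(-331289 + (40396/29 + 50041/(-250 + 37538))) = sqrt(-331289 + (40396/29 + 50041/37288)) = sqrt(-331289 + 1507737237/1081352) = sqrt(-356732285491/1081352) = I*sqrt(96438292595065958)/540676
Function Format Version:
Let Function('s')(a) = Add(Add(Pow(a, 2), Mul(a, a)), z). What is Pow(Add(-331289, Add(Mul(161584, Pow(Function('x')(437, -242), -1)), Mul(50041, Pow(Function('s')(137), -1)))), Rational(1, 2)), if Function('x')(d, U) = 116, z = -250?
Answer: Mul(Rational(1, 540676), I, Pow(96438292595065958, Rational(1, 2))) ≈ Mul(574.36, I)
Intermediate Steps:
Function('s')(a) = Add(-250, Mul(2, Pow(a, 2))) (Function('s')(a) = Add(Add(Pow(a, 2), Mul(a, a)), -250) = Add(Add(Pow(a, 2), Pow(a, 2)), -250) = Add(Mul(2, Pow(a, 2)), -250) = Add(-250, Mul(2, Pow(a, 2))))
Pow(Add(-331289, Add(Mul(161584, Pow(Function('x')(437, -242), -1)), Mul(50041, Pow(Function('s')(137), -1)))), Rational(1, 2)) = Pow(Add(-331289, Add(Mul(161584, Pow(116, -1)), Mul(50041, Pow(Add(-250, Mul(2, Pow(137, 2))), -1)))), Rational(1, 2)) = Pow(Add(-331289, Add(Mul(161584, Rational(1, 116)), Mul(50041, Pow(Add(-250, Mul(2, 18769)), -1)))), Rational(1, 2)) = Pow(Add(-331289, Add(Rational(40396, 29), Mul(50041, Pow(Add(-250, 37538), -1)))), Rational(1, 2)) = Pow(Add(-331289, Add(Rational(40396, 29), Mul(50041, Pow(37288, -1)))), Rational(1, 2)) = Pow(Add(-331289, Add(Rational(40396, 29), Mul(50041, Rational(1, 37288)))), Rational(1, 2)) = Pow(Add(-331289, Add(Rational(40396, 29), Rational(50041, 37288))), Rational(1, 2)) = Pow(Add(-331289, Rational(1507737237, 1081352)), Rational(1, 2)) = Pow(Rational(-356732285491, 1081352), Rational(1, 2)) = Mul(Rational(1, 540676), I, Pow(96438292595065958, Rational(1, 2)))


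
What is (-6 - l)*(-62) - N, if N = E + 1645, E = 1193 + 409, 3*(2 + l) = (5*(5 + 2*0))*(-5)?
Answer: -16747/3 ≈ -5582.3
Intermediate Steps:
l = -131/3 (l = -2 + ((5*(5 + 2*0))*(-5))/3 = -2 + ((5*(5 + 0))*(-5))/3 = -2 + ((5*5)*(-5))/3 = -2 + (25*(-5))/3 = -2 + (1/3)*(-125) = -2 - 125/3 = -131/3 ≈ -43.667)
E = 1602
N = 3247 (N = 1602 + 1645 = 3247)
(-6 - l)*(-62) - N = (-6 - 1*(-131/3))*(-62) - 1*3247 = (-6 + 131/3)*(-62) - 3247 = (113/3)*(-62) - 3247 = -7006/3 - 3247 = -16747/3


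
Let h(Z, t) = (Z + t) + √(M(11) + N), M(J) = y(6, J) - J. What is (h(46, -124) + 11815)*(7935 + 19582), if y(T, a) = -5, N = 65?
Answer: 323159648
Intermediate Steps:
M(J) = -5 - J
h(Z, t) = 7 + Z + t (h(Z, t) = (Z + t) + √((-5 - 1*11) + 65) = (Z + t) + √((-5 - 11) + 65) = (Z + t) + √(-16 + 65) = (Z + t) + √49 = (Z + t) + 7 = 7 + Z + t)
(h(46, -124) + 11815)*(7935 + 19582) = ((7 + 46 - 124) + 11815)*(7935 + 19582) = (-71 + 11815)*27517 = 11744*27517 = 323159648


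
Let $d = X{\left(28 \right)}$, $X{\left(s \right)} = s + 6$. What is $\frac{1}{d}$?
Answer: $\frac{1}{34} \approx 0.029412$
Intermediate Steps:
$X{\left(s \right)} = 6 + s$
$d = 34$ ($d = 6 + 28 = 34$)
$\frac{1}{d} = \frac{1}{34}$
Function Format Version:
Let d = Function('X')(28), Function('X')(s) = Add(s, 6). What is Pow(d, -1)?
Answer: Rational(1, 34) ≈ 0.029412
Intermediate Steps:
Function('X')(s) = Add(6, s)
d = 34 (d = Add(6, 28) = 34)
Pow(d, -1) = Pow(34, -1) = Rational(1, 34)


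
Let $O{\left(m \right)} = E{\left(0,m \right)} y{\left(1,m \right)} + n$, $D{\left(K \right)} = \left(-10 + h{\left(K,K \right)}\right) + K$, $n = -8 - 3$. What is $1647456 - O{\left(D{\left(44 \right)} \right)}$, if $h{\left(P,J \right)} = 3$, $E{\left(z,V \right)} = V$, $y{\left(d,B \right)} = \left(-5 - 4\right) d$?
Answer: $1647800$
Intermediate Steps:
$y{\left(d,B \right)} = - 9 d$
$n = -11$
$D{\left(K \right)} = -7 + K$ ($D{\left(K \right)} = \left(-10 + 3\right) + K = -7 + K$)
$O{\left(m \right)} = -11 - 9 m$ ($O{\left(m \right)} = m \left(\left(-9\right) 1\right) - 11 = m \left(-9\right) - 11 = - 9 m - 11 = -11 - 9 m$)
$1647456 - O{\left(D{\left(44 \right)} \right)} = 1647456 - \left(-11 - 9 \left(-7 + 44\right)\right) = 1647456 - \left(-11 - 333\right) = 1647456 - -344 = 1647456 + 344 = 1647800$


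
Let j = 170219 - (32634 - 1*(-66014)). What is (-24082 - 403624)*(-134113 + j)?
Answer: 26749588652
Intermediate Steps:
j = 71571 (j = 170219 - (32634 + 66014) = 170219 - 1*98648 = 170219 - 98648 = 71571)
(-24082 - 403624)*(-134113 + j) = (-24082 - 403624)*(-134113 + 71571) = -427706*(-62542) = 26749588652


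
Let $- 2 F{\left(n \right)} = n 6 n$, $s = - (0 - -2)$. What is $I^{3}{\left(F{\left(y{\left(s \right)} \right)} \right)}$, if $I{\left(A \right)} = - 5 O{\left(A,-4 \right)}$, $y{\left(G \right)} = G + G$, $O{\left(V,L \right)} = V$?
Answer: $13824000$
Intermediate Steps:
$s = -2$ ($s = - (0 + 2) = \left(-1\right) 2 = -2$)
$y{\left(G \right)} = 2 G$
$F{\left(n \right)} = - 3 n^{2}$ ($F{\left(n \right)} = - \frac{n 6 n}{2} = - \frac{6 n n}{2} = - \frac{6 n^{2}}{2} = - 3 n^{2}$)
$I{\left(A \right)} = - 5 A$
$I^{3}{\left(F{\left(y{\left(s \right)} \right)} \right)} = \left(- 5 \left(- 3 \left(2 \left(-2\right)\right)^{2}\right)\right)^{3} = \left(- 5 \left(- 3 \left(-4\right)^{2}\right)\right)^{3} = \left(- 5 \left(\left(-3\right) 16\right)\right)^{3} = \left(\left(-5\right) \left(-48\right)\right)^{3} = 240^{3} = 13824000$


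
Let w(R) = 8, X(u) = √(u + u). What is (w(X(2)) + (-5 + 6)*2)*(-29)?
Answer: -290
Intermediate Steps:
X(u) = √2*√u (X(u) = √(2*u) = √2*√u)
(w(X(2)) + (-5 + 6)*2)*(-29) = (8 + (-5 + 6)*2)*(-29) = (8 + 1*2)*(-29) = (8 + 2)*(-29) = 10*(-29) = -290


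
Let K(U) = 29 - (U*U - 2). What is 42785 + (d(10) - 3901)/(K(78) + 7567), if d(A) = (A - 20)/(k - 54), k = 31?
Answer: 1489769557/34822 ≈ 42782.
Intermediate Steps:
K(U) = 31 - U² (K(U) = 29 - (U² - 2) = 29 - (-2 + U²) = 29 + (2 - U²) = 31 - U²)
d(A) = 20/23 - A/23 (d(A) = (A - 20)/(31 - 54) = (-20 + A)/(-23) = (-20 + A)*(-1/23) = 20/23 - A/23)
42785 + (d(10) - 3901)/(K(78) + 7567) = 42785 + ((20/23 - 1/23*10) - 3901)/((31 - 1*78²) + 7567) = 42785 + ((20/23 - 10/23) - 3901)/((31 - 1*6084) + 7567) = 42785 + (10/23 - 3901)/((31 - 6084) + 7567) = 42785 - 89713/(23*(-6053 + 7567)) = 42785 - 89713/23/1514 = 42785 - 89713/23*1/1514 = 42785 - 89713/34822 = 1489769557/34822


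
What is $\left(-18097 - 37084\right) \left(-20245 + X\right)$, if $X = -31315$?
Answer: $2845132360$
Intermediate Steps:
$\left(-18097 - 37084\right) \left(-20245 + X\right) = \left(-18097 - 37084\right) \left(-20245 - 31315\right) = \left(-55181\right) \left(-51560\right) = 2845132360$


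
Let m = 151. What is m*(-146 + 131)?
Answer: -2265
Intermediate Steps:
m*(-146 + 131) = 151*(-146 + 131) = 151*(-15) = -2265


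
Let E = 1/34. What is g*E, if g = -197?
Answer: -197/34 ≈ -5.7941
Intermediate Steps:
E = 1/34 ≈ 0.029412
g*E = -197*1/34 = -197/34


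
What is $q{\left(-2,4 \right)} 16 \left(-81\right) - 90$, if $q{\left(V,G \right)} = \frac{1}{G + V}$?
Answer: $-738$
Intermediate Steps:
$q{\left(-2,4 \right)} 16 \left(-81\right) - 90 = \frac{1}{4 - 2} \cdot 16 \left(-81\right) - 90 = \frac{1}{2} \cdot 16 \left(-81\right) - 90 = 8 \left(-81\right) - 90 = -648 - 90 = -738$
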